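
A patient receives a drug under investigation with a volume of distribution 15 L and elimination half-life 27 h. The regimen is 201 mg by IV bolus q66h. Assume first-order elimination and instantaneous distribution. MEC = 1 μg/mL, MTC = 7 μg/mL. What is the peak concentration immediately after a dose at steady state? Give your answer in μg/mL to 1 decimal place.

16.4 μg/mL

τ/t½ = 66/27 ≈ 2.4444, so fraction remaining f = (1/2)^(66/27) ≈ 0.1837.
At steady state, accumulation factor R = 1/(1 − e^(−kτ)) ≈ 1.2250.
Each bolus raises the concentration by D/Vd = 201/15 ≈ 13.400 μg/mL.
Steady-state peak Cmax,ss = C₀·R ≈ 13.400 × 1.2250 ≈ 16.415 μg/mL.
Peak 16.4 μg/mL vs MTC 7 μg/mL: exceeds toxic threshold.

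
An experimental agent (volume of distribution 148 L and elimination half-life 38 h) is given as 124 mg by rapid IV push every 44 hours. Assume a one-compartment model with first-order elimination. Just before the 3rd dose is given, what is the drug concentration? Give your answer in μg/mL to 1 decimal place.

0.5 μg/mL

f = (1/2)^(τ/t½) = (1/2)^(44/38) ≈ 0.4482.
C₀ = D/Vd = 124/148 ≈ 0.838 μg/mL.
Before the 3rd dose, 2 doses have been given. Superposition: Cmin = C₀·(f + f²).
≈ 0.838 × (0.4482 + 0.2009) ≈ 0.838 × 0.6491 ≈ 0.544 μg/mL.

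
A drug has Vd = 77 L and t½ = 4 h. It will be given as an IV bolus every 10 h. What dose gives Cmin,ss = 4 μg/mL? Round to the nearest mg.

1434 mg

τ/t½ = 10/4 ≈ 2.5, so f = (1/2)^(10/4) ≈ 0.176777.
Cmin,ss = (D/Vd)·f/(1−f), so D = Cmin,ss·Vd·(1−f)/f.
D = 4 × 77 × (1−f)/f ≈ 4 × 77 × 4.65684 ≈ 1434.31 mg.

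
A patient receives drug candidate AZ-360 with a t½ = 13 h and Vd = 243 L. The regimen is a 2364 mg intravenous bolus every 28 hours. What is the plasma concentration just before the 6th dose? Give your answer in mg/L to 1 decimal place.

2.8 mg/L

f = (1/2)^(τ/t½) = (1/2)^(28/13) ≈ 0.2247.
C₀ = D/Vd = 2364/243 ≈ 9.728 mg/L.
Before the 6th dose, 5 doses have been given. Superposition: Cmin = C₀·(f + f² + … + f^5).
≈ 9.728 × (0.2247 + 0.0505 + 0.0113 + 0.0025 + 0.0006) ≈ 9.728 × 0.2896 ≈ 2.817 mg/L.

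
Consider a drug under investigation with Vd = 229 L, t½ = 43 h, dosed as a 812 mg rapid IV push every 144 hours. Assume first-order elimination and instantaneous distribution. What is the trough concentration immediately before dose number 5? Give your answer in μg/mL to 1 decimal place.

f = (1/2)^(τ/t½) = (1/2)^(144/43) ≈ 0.0982.
C₀ = D/Vd = 812/229 ≈ 3.546 μg/mL.
Before the 5th dose, 4 doses have been given. Superposition: Cmin = C₀·(f + f² + … + f^4).
≈ 3.546 × (0.0982 + 0.0096 + 0.0009 + 0.0001) ≈ 3.546 × 0.1088 ≈ 0.386 μg/mL.

0.4 μg/mL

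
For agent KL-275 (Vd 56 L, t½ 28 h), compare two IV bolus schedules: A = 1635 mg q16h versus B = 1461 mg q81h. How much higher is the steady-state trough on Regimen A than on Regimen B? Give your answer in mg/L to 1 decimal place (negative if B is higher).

56.0 mg/L

Regimen A: f = (1/2)^(16/28) ≈ 0.6730; Cmin,ss = (1635/56)·f/(1−f) ≈ 60.089 mg/L.
Regimen B: f = (1/2)^(81/28) ≈ 0.1346; Cmin,ss = (1461/56)·f/(1−f) ≈ 4.058 mg/L.
Difference ≈ 60.089 − 4.058 ≈ 56.031 mg/L.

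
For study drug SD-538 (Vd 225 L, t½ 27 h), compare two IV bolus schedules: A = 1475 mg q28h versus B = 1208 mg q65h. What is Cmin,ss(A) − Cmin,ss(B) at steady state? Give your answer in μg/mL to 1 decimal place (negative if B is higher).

5.0 μg/mL

Regimen A: f = (1/2)^(28/27) ≈ 0.4873; Cmin,ss = (1475/225)·f/(1−f) ≈ 6.231 μg/mL.
Regimen B: f = (1/2)^(65/27) ≈ 0.1885; Cmin,ss = (1208/225)·f/(1−f) ≈ 1.247 μg/mL.
Difference ≈ 6.231 − 1.247 ≈ 4.984 μg/mL.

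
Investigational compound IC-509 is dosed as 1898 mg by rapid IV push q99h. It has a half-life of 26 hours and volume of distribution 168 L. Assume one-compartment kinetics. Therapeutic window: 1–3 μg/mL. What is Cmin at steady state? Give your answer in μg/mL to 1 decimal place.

τ/t½ = 99/26 ≈ 3.8077, so fraction remaining f = (1/2)^(99/26) ≈ 0.0714.
Accumulation ratio R = 1/(1 − f) ≈ 1/0.9286 ≈ 1.0769.
Each bolus raises the concentration by D/Vd = 1898/168 ≈ 11.298 μg/mL.
Steady-state peak Cmax,ss = C₀·R ≈ 11.298 × 1.0769 ≈ 12.167 μg/mL.
Steady-state trough Cmin,ss = Cmax,ss·f ≈ 12.167 × 0.0714 ≈ 0.869 μg/mL.
Trough 0.9 μg/mL vs MEC 1 μg/mL: subtherapeutic.

0.9 μg/mL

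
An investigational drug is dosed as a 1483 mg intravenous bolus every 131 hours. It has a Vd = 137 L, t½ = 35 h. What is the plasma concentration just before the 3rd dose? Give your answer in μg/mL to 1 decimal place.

0.9 μg/mL

f = (1/2)^(τ/t½) = (1/2)^(131/35) ≈ 0.0747.
C₀ = D/Vd = 1483/137 ≈ 10.825 μg/mL.
Before the 3rd dose, 2 doses have been given. Superposition: Cmin = C₀·(f + f²).
≈ 10.825 × (0.0747 + 0.0056) ≈ 10.825 × 0.0803 ≈ 0.869 μg/mL.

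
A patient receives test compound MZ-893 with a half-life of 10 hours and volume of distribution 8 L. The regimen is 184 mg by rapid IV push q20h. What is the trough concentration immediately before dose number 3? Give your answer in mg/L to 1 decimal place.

f = (1/2)^(τ/t½) = (1/2)^(20/10) ≈ 0.2500.
C₀ = D/Vd = 184/8 ≈ 23.000 mg/L.
Before the 3rd dose, 2 doses have been given. Superposition: Cmin = C₀·(f + f²).
≈ 23.000 × (0.2500 + 0.0625) ≈ 23.000 × 0.3125 ≈ 7.188 mg/L.

7.2 mg/L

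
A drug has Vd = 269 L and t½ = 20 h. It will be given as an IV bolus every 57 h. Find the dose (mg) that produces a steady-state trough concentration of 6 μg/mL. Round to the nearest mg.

10023 mg

τ/t½ = 57/20 ≈ 2.85, so f = (1/2)^(57/20) ≈ 0.138696.
Cmin,ss = (D/Vd)·f/(1−f), so D = Cmin,ss·Vd·(1−f)/f.
D = 6 × 269 × (1−f)/f ≈ 6 × 269 × 6.21001 ≈ 10022.96 mg.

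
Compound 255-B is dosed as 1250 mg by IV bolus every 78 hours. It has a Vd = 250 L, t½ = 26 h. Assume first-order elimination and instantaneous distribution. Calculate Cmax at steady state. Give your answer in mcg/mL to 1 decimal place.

The dosing interval is 3 half-lives, so f = 2^(−3) = 0.125.
Accumulation ratio R = 1/(1 − f) = 1/0.875 = 8/7.
Single-dose peak C₀ = D/Vd = 1250/250 = 5 mcg/mL.
Steady-state peak Cmax,ss = C₀·R = 5 × 8/7 ≈ 5.714 mcg/mL.

5.7 mcg/mL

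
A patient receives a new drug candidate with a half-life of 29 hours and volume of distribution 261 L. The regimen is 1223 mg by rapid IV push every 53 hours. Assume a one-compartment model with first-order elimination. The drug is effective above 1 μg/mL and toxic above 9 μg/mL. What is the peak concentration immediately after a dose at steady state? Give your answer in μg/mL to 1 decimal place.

Over one 53-h interval, 53/29 ≈ 1.8276 half-lives elapse, leaving f ≈ 0.2817 of each dose.
At steady state, accumulation factor R = 1/(1 − e^(−kτ)) ≈ 1.3922.
Each bolus raises the concentration by D/Vd = 1223/261 ≈ 4.686 μg/mL.
Cmax,ss = C₀/(1 − f) ≈ 4.686/0.7183 ≈ 6.524 μg/mL.
Peak 6.5 μg/mL vs MTC 9 μg/mL: below toxic threshold.

6.5 μg/mL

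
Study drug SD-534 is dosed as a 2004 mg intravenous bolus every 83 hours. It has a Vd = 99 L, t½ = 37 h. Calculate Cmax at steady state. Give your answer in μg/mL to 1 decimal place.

25.7 μg/mL

τ/t½ = 83/37 ≈ 2.2432, so fraction remaining f = (1/2)^(83/37) ≈ 0.2112.
Accumulation ratio R = 1/(1 − f) ≈ 1/0.7888 ≈ 1.2677.
Single-dose peak C₀ = D/Vd = 2004/99 ≈ 20.242 μg/mL.
Steady-state peak Cmax,ss = C₀·R ≈ 20.242 × 1.2677 ≈ 25.661 μg/mL.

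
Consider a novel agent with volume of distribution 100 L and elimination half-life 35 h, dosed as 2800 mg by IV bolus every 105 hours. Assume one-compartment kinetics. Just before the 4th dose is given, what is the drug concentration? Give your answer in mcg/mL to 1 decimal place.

4.0 mcg/mL

f = (1/2)^(τ/t½) = (1/2)^(105/35) ≈ 0.1250.
C₀ = D/Vd = 2800/100 ≈ 28.000 mcg/mL.
Before the 4th dose, 3 doses have been given. Superposition: Cmin = C₀·(f + f² + … + f^3).
≈ 28.000 × (0.1250 + 0.0156 + 0.0020) ≈ 28.000 × 0.1426 ≈ 3.993 mcg/mL.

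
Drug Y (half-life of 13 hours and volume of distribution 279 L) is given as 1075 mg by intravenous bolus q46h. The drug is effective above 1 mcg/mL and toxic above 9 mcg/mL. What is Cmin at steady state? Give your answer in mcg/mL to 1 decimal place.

k = ln2/t½ = ln2/13 ≈ 0.053319 h⁻¹; fraction remaining f = e^(−kτ) = e^(−0.053319×46) ≈ 0.0861.
At steady state, accumulation factor R = 1/(1 − e^(−kτ)) ≈ 1.0942.
Single-dose peak C₀ = D/Vd = 1075/279 ≈ 3.853 mcg/mL.
Steady-state peak Cmax,ss = C₀·R ≈ 3.853 × 1.0942 ≈ 4.216 mcg/mL.
One interval later, Cmin,ss = Cmax,ss·e^(−kτ) ≈ 4.216 × 0.0861 ≈ 0.363 mcg/mL.
Trough 0.4 mcg/mL vs MEC 1 mcg/mL: subtherapeutic.

0.4 mcg/mL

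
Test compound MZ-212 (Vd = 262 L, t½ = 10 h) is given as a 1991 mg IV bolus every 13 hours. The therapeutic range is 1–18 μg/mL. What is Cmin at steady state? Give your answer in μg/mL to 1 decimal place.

Over one 13-h interval, 13/10 ≈ 1.3 half-lives elapse, leaving f ≈ 0.4061 of each dose.
Each bolus raises the concentration by D/Vd = 1991/262 ≈ 7.599 μg/mL.
Steady-state trough Cmin,ss = C₀·f/(1−f) ≈ 7.599 × 0.4061/0.5939 ≈ 5.196 μg/mL.
Trough 5.2 μg/mL vs MEC 1 μg/mL: adequate.

5.2 μg/mL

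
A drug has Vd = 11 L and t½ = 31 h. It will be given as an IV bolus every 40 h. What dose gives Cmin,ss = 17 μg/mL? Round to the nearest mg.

270 mg

τ/t½ = 40/31 ≈ 1.2903, so f = (1/2)^(40/31) ≈ 0.408860.
Cmin,ss = (D/Vd)·f/(1−f), so D = Cmin,ss·Vd·(1−f)/f.
D = 17 × 11 × (1−f)/f ≈ 17 × 11 × 1.44582 ≈ 270.37 mg.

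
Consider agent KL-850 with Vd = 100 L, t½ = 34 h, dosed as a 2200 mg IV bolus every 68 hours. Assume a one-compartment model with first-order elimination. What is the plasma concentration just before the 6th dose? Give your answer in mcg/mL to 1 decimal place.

f = (1/2)^(τ/t½) = (1/2)^(68/34) ≈ 0.2500.
C₀ = D/Vd = 2200/100 ≈ 22.000 mcg/mL.
Before the 6th dose, 5 doses have been given. Superposition: Cmin = C₀·(f + f² + … + f^5).
≈ 22.000 × (0.2500 + 0.0625 + 0.0156 + 0.0039 + 0.0010) ≈ 22.000 × 0.3330 ≈ 7.326 mcg/mL.

7.3 mcg/mL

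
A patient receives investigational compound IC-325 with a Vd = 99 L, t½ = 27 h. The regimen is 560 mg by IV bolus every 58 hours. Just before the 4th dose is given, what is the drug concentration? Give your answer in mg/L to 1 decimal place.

1.6 mg/L

f = (1/2)^(τ/t½) = (1/2)^(58/27) ≈ 0.2256.
C₀ = D/Vd = 560/99 ≈ 5.657 mg/L.
Before the 4th dose, 3 doses have been given. Superposition: Cmin = C₀·(f + f² + … + f^3).
≈ 5.657 × (0.2256 + 0.0509 + 0.0115) ≈ 5.657 × 0.2880 ≈ 1.629 mg/L.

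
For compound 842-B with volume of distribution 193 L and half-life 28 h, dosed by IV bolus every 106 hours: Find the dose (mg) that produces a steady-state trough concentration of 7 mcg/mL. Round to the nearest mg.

τ/t½ = 106/28 ≈ 3.7857, so f = (1/2)^(106/28) ≈ 0.072508.
Cmin,ss = (D/Vd)·f/(1−f), so D = Cmin,ss·Vd·(1−f)/f.
D = 7 × 193 × (1−f)/f ≈ 7 × 193 × 12.79158 ≈ 17281.42 mg.

17281 mg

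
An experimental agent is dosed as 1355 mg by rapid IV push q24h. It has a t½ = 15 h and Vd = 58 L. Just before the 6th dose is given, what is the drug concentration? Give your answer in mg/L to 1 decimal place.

11.5 mg/L

f = (1/2)^(τ/t½) = (1/2)^(24/15) ≈ 0.3299.
C₀ = D/Vd = 1355/58 ≈ 23.362 mg/L.
Before the 6th dose, 5 doses have been given. Superposition: Cmin = C₀·(f + f² + … + f^5).
≈ 23.362 × (0.3299 + 0.1088 + 0.0359 + 0.0118 + 0.0039) ≈ 23.362 × 0.4903 ≈ 11.454 mg/L.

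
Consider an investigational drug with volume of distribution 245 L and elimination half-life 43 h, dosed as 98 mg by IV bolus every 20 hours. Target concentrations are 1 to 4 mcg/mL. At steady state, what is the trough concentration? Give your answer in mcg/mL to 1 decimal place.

k = ln2/t½ = ln2/43 ≈ 0.016120 h⁻¹; fraction remaining f = e^(−kτ) = e^(−0.016120×20) ≈ 0.7244.
Each bolus raises the concentration by D/Vd = 98/245 ≈ 0.400 mcg/mL.
Steady-state trough Cmin,ss = C₀·f/(1−f) ≈ 0.400 × 0.7244/0.2756 ≈ 1.051 mcg/mL.
Trough 1.1 mcg/mL vs MEC 1 mcg/mL: adequate.

1.1 mcg/mL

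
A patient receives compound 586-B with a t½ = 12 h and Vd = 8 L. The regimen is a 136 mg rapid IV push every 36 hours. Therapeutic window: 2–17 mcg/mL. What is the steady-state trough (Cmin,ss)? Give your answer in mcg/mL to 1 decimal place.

τ = 36 h = 3 half-lives, so f = (1/2)^3 = 0.125.
Accumulation ratio R = 1/(1 − f) = 1/0.875 = 8/7.
Single-dose peak C₀ = D/Vd = 136/8 = 17 mcg/mL.
Steady-state peak Cmax,ss = C₀·R = 17 × 8/7 ≈ 19.429 mcg/mL.
Steady-state trough Cmin,ss = Cmax,ss·f ≈ 19.429 × 0.125 ≈ 2.429 mcg/mL.
Trough 2.4 mcg/mL vs MEC 2 mcg/mL: adequate.

2.4 mcg/mL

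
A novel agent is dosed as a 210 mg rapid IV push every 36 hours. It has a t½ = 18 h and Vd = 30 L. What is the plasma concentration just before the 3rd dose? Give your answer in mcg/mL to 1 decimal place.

2.2 mcg/mL

f = (1/2)^(τ/t½) = (1/2)^(36/18) ≈ 0.2500.
C₀ = D/Vd = 210/30 ≈ 7.000 mcg/mL.
Before the 3rd dose, 2 doses have been given. Superposition: Cmin = C₀·(f + f²).
≈ 7.000 × (0.2500 + 0.0625) ≈ 7.000 × 0.3125 ≈ 2.188 mcg/mL.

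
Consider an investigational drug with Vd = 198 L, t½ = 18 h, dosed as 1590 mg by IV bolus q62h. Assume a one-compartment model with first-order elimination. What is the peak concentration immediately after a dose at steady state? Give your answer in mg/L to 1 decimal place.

Over one 62-h interval, 62/18 ≈ 3.4444 half-lives elapse, leaving f ≈ 0.0919 of each dose.
At steady state, accumulation factor R = 1/(1 − e^(−kτ)) ≈ 1.1012.
Each bolus raises the concentration by D/Vd = 1590/198 ≈ 8.030 mg/L.
Steady-state peak Cmax,ss = C₀·R ≈ 8.030 × 1.1012 ≈ 8.843 mg/L.

8.8 mg/L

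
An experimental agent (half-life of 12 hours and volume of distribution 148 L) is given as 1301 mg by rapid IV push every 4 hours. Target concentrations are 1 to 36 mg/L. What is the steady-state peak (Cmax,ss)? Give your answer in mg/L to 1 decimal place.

42.6 mg/L

Over one 4-h interval, 4/12 ≈ 0.33333 half-lives elapse, leaving f ≈ 0.7937 of each dose.
At steady state, accumulation factor R = 1/(1 − e^(−kτ)) ≈ 4.8473.
Single-dose peak C₀ = D/Vd = 1301/148 ≈ 8.791 mg/L.
Steady-state peak Cmax,ss = C₀·R ≈ 8.791 × 4.8473 ≈ 42.613 mg/L.
Peak 42.6 mg/L vs MTC 36 mg/L: exceeds toxic threshold.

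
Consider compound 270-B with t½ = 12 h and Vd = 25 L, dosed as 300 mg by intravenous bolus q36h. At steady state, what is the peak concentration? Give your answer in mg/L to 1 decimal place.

τ = 36 h = 3 half-lives, so f = (1/2)^3 = 0.125.
At steady state, R = 1/(1 − 0.125) = 8/7.
Single-dose peak C₀ = D/Vd = 300/25 = 12 mg/L.
Steady-state peak Cmax,ss = C₀·R = 12 × 8/7 ≈ 13.714 mg/L.

13.7 mg/L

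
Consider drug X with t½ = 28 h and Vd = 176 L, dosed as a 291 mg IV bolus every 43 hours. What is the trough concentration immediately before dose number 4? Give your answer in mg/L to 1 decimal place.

f = (1/2)^(τ/t½) = (1/2)^(43/28) ≈ 0.3449.
C₀ = D/Vd = 291/176 ≈ 1.653 mg/L.
Before the 4th dose, 3 doses have been given. Superposition: Cmin = C₀·(f + f² + … + f^3).
≈ 1.653 × (0.3449 + 0.1190 + 0.0410) ≈ 1.653 × 0.5049 ≈ 0.835 mg/L.

0.8 mg/L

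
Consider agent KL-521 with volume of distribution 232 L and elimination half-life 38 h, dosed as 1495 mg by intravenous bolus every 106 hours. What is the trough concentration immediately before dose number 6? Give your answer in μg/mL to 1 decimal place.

1.1 μg/mL

f = (1/2)^(τ/t½) = (1/2)^(106/38) ≈ 0.1446.
C₀ = D/Vd = 1495/232 ≈ 6.444 μg/mL.
Before the 6th dose, 5 doses have been given. Superposition: Cmin = C₀·(f + f² + … + f^5).
≈ 6.444 × (0.1446 + 0.0209 + 0.0030 + 0.0004 + 0.0001) ≈ 6.444 × 0.1690 ≈ 1.089 μg/mL.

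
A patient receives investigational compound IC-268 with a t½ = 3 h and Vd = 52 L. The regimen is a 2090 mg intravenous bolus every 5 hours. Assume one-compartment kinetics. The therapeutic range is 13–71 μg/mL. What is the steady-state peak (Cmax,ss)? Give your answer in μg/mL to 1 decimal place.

58.7 μg/mL

τ/t½ = 5/3 ≈ 1.6667, so fraction remaining f = (1/2)^(5/3) ≈ 0.3150.
At steady state, accumulation factor R = 1/(1 − e^(−kτ)) ≈ 1.4599.
Each bolus raises the concentration by D/Vd = 2090/52 ≈ 40.192 μg/mL.
Steady-state peak Cmax,ss = C₀·R ≈ 40.192 × 1.4599 ≈ 58.676 μg/mL.
Peak 58.7 μg/mL vs MTC 71 μg/mL: below toxic threshold.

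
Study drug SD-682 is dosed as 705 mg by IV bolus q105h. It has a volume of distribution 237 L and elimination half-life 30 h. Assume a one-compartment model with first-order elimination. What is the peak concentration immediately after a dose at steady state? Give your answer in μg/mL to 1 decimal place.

τ/t½ = 105/30 ≈ 3.5, so fraction remaining f = (1/2)^(105/30) ≈ 0.0884.
Accumulation ratio R = 1/(1 − f) ≈ 1/0.9116 ≈ 1.0970.
Each bolus raises the concentration by D/Vd = 705/237 ≈ 2.975 μg/mL.
Cmax,ss = C₀/(1 − f) ≈ 2.975/0.9116 ≈ 3.263 μg/mL.

3.3 μg/mL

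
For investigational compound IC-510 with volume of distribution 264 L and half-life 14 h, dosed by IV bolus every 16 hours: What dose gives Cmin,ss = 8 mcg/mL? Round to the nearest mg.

τ/t½ = 16/14 ≈ 1.1429, so f = (1/2)^(16/14) ≈ 0.452862.
Cmin,ss = (D/Vd)·f/(1−f), so D = Cmin,ss·Vd·(1−f)/f.
D = 8 × 264 × (1−f)/f ≈ 8 × 264 × 1.20818 ≈ 2551.68 mg.

2552 mg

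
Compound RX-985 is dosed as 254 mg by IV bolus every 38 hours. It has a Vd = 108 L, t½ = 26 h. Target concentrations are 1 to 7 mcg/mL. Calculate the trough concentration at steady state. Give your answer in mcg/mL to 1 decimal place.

1.3 mcg/mL

k = ln2/t½ = ln2/26 ≈ 0.026660 h⁻¹; fraction remaining f = e^(−kτ) = e^(−0.026660×38) ≈ 0.3631.
Accumulation ratio R = 1/(1 − f) ≈ 1/0.6369 ≈ 1.5701.
Each bolus raises the concentration by D/Vd = 254/108 ≈ 2.352 mcg/mL.
Steady-state peak Cmax,ss = C₀·R ≈ 2.352 × 1.5701 ≈ 3.693 mcg/mL.
One interval later, Cmin,ss = Cmax,ss·e^(−kτ) ≈ 3.693 × 0.3631 ≈ 1.341 mcg/mL.
Trough 1.3 mcg/mL vs MEC 1 mcg/mL: adequate.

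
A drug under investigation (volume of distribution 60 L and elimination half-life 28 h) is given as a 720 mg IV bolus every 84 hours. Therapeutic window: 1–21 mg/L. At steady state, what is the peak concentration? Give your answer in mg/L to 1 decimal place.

13.7 mg/L

The dosing interval is 3 half-lives, so f = 2^(−3) = 0.125.
Accumulation ratio R = 1/(1 − f) = 1/0.875 = 8/7.
Single-dose peak C₀ = D/Vd = 720/60 = 12 mg/L.
Steady-state peak Cmax,ss = C₀·R = 12 × 8/7 ≈ 13.714 mg/L.
Peak 13.7 mg/L vs MTC 21 mg/L: below toxic threshold.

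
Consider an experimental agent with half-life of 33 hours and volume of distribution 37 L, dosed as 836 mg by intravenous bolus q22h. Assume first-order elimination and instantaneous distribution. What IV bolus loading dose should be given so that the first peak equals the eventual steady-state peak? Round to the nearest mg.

f = (1/2)^(22/33) ≈ 0.629961; accumulation ratio R = 1/(1−f) ≈ 2.70242.
Loading dose to hit Cmax,ss on first dose: D_load = D_maint·R ≈ 836 × 2.70242 ≈ 2259.22 mg.

2259 mg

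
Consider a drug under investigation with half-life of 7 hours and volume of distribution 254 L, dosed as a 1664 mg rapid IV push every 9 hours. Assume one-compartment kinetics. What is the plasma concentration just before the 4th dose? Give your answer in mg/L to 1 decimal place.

4.2 mg/L

f = (1/2)^(τ/t½) = (1/2)^(9/7) ≈ 0.4102.
C₀ = D/Vd = 1664/254 ≈ 6.551 mg/L.
Before the 4th dose, 3 doses have been given. Superposition: Cmin = C₀·(f + f² + … + f^3).
≈ 6.551 × (0.4102 + 0.1683 + 0.0690) ≈ 6.551 × 0.6475 ≈ 4.242 mg/L.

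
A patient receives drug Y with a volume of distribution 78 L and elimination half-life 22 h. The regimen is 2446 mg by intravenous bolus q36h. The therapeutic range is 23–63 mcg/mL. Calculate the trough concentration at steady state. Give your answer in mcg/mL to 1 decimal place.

14.9 mcg/mL

τ/t½ = 36/22 ≈ 1.6364, so fraction remaining f = (1/2)^(36/22) ≈ 0.3217.
Accumulation ratio R = 1/(1 − f) ≈ 1/0.6783 ≈ 1.4743.
Each bolus raises the concentration by D/Vd = 2446/78 ≈ 31.359 mcg/mL.
Cmax,ss = C₀/(1 − f) ≈ 31.359/0.6783 ≈ 46.232 mcg/mL.
One interval later, Cmin,ss = Cmax,ss·e^(−kτ) ≈ 46.232 × 0.3217 ≈ 14.873 mcg/mL.
Trough 14.9 mcg/mL vs MEC 23 mcg/mL: subtherapeutic.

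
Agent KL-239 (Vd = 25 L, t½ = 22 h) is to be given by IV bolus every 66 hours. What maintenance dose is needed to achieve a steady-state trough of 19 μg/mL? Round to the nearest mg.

3325 mg

τ/t½ = 66/22 ≈ 3, so f = (1/2)^(66/22) ≈ 0.125000.
Cmin,ss = (D/Vd)·f/(1−f), so D = Cmin,ss·Vd·(1−f)/f.
D = 19 × 25 × (1−f)/f ≈ 19 × 25 × 7.00000 ≈ 3325.00 mg.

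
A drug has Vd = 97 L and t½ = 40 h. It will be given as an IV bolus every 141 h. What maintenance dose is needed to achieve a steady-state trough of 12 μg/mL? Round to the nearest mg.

τ/t½ = 141/40 ≈ 3.525, so f = (1/2)^(141/40) ≈ 0.086870.
Cmin,ss = (D/Vd)·f/(1−f), so D = Cmin,ss·Vd·(1−f)/f.
D = 12 × 97 × (1−f)/f ≈ 12 × 97 × 10.51145 ≈ 12235.33 mg.

12235 mg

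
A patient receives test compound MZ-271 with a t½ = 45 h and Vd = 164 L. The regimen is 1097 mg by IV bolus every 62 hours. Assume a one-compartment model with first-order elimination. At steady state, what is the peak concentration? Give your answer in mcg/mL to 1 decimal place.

10.9 mcg/mL

τ/t½ = 62/45 ≈ 1.3778, so fraction remaining f = (1/2)^(62/45) ≈ 0.3848.
Accumulation ratio R = 1/(1 − f) ≈ 1/0.6152 ≈ 1.6255.
Each bolus raises the concentration by D/Vd = 1097/164 ≈ 6.689 mcg/mL.
Steady-state peak Cmax,ss = C₀·R ≈ 6.689 × 1.6255 ≈ 10.873 mcg/mL.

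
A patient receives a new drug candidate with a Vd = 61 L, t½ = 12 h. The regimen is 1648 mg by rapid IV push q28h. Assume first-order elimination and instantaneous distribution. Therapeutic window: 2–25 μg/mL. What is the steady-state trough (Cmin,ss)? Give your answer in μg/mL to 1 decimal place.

6.7 μg/mL

τ/t½ = 28/12 ≈ 2.3333, so fraction remaining f = (1/2)^(28/12) ≈ 0.1984.
At steady state, accumulation factor R = 1/(1 − e^(−kτ)) ≈ 1.2475.
Single-dose peak C₀ = D/Vd = 1648/61 ≈ 27.016 μg/mL.
Cmax,ss = C₀/(1 − f) ≈ 27.016/0.8016 ≈ 33.703 μg/mL.
One interval later, Cmin,ss = Cmax,ss·e^(−kτ) ≈ 33.703 × 0.1984 ≈ 6.687 μg/mL.
Trough 6.7 μg/mL vs MEC 2 μg/mL: adequate.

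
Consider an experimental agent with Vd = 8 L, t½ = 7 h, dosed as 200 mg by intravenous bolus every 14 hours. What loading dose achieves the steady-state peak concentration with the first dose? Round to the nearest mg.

f = (1/2)^(14/7) ≈ 0.250000; accumulation ratio R = 1/(1−f) ≈ 1.33333.
Loading dose to hit Cmax,ss on first dose: D_load = D_maint·R ≈ 200 × 1.33333 ≈ 266.67 mg.

267 mg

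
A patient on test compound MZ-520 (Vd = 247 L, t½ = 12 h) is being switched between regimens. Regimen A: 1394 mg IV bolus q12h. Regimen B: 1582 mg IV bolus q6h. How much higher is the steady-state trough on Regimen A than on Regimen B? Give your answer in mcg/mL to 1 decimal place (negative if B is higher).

Regimen A: f = (1/2)^(12/12) ≈ 0.5000; Cmin,ss = (1394/247)·f/(1−f) ≈ 5.644 mcg/mL.
Regimen B: f = (1/2)^(6/12) ≈ 0.7071; Cmin,ss = (1582/247)·f/(1−f) ≈ 15.462 mcg/mL.
Difference ≈ 5.644 − 15.462 ≈ -9.818 mcg/mL.

-9.8 mcg/mL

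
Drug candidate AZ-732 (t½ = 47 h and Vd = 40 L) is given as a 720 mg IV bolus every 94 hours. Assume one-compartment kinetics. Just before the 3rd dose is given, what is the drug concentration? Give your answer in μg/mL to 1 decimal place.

f = (1/2)^(τ/t½) = (1/2)^(94/47) ≈ 0.2500.
C₀ = D/Vd = 720/40 ≈ 18.000 μg/mL.
Before the 3rd dose, 2 doses have been given. Superposition: Cmin = C₀·(f + f²).
≈ 18.000 × (0.2500 + 0.0625) ≈ 18.000 × 0.3125 ≈ 5.625 μg/mL.

5.6 μg/mL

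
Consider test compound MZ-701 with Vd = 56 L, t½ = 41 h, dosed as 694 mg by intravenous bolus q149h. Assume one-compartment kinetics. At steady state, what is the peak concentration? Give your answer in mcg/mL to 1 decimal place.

k = ln2/t½ = ln2/41 ≈ 0.016906 h⁻¹; fraction remaining f = e^(−kτ) = e^(−0.016906×149) ≈ 0.0805.
Accumulation ratio R = 1/(1 − f) ≈ 1/0.9195 ≈ 1.0875.
Single-dose peak C₀ = D/Vd = 694/56 ≈ 12.393 mcg/mL.
Steady-state peak Cmax,ss = C₀·R ≈ 12.393 × 1.0875 ≈ 13.477 mcg/mL.

13.5 mcg/mL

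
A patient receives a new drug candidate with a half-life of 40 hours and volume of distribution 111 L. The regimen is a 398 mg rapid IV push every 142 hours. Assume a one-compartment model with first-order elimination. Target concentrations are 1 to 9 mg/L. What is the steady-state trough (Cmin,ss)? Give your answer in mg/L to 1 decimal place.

0.3 mg/L

k = ln2/t½ = ln2/40 ≈ 0.017329 h⁻¹; fraction remaining f = e^(−kτ) = e^(−0.017329×142) ≈ 0.0854.
Single-dose peak C₀ = D/Vd = 398/111 ≈ 3.586 mg/L.
Steady-state trough Cmin,ss = C₀·f/(1−f) ≈ 3.586 × 0.0854/0.9146 ≈ 0.335 mg/L.
Trough 0.3 mg/L vs MEC 1 mg/L: subtherapeutic.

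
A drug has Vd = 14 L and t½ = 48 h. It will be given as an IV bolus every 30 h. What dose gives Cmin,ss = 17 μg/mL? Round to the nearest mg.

τ/t½ = 30/48 ≈ 0.625, so f = (1/2)^(30/48) ≈ 0.648420.
Cmin,ss = (D/Vd)·f/(1−f), so D = Cmin,ss·Vd·(1−f)/f.
D = 17 × 14 × (1−f)/f ≈ 17 × 14 × 0.54221 ≈ 129.05 mg.

129 mg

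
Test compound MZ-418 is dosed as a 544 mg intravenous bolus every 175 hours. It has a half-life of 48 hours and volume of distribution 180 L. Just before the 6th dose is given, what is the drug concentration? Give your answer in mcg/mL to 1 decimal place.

0.3 mcg/mL

f = (1/2)^(τ/t½) = (1/2)^(175/48) ≈ 0.0799.
C₀ = D/Vd = 544/180 ≈ 3.022 mcg/mL.
Before the 6th dose, 5 doses have been given. Superposition: Cmin = C₀·(f + f² + … + f^5).
≈ 3.022 × (0.0799 + 0.0064 + 0.0005 + 0.0000 + 0.0000) ≈ 3.022 × 0.0868 ≈ 0.262 mcg/mL.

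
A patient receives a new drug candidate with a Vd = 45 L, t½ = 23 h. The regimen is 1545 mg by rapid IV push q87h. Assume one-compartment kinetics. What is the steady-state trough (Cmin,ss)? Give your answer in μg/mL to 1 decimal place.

2.7 μg/mL

Over one 87-h interval, 87/23 ≈ 3.7826 half-lives elapse, leaving f ≈ 0.0727 of each dose.
Accumulation ratio R = 1/(1 − f) ≈ 1/0.9273 ≈ 1.0784.
Single-dose peak C₀ = D/Vd = 1545/45 ≈ 34.333 μg/mL.
Steady-state peak Cmax,ss = C₀·R ≈ 34.333 × 1.0784 ≈ 37.025 μg/mL.
One interval later, Cmin,ss = Cmax,ss·e^(−kτ) ≈ 37.025 × 0.0727 ≈ 2.692 μg/mL.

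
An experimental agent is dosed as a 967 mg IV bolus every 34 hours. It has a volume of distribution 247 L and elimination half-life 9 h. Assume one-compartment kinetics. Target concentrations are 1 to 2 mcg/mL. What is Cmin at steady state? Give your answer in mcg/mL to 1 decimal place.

Over one 34-h interval, 34/9 ≈ 3.7778 half-lives elapse, leaving f ≈ 0.0729 of each dose.
Accumulation ratio R = 1/(1 − f) ≈ 1/0.9271 ≈ 1.0786.
Single-dose peak C₀ = D/Vd = 967/247 ≈ 3.915 mcg/mL.
Cmax,ss = C₀/(1 − f) ≈ 3.915/0.9271 ≈ 4.223 mcg/mL.
Steady-state trough Cmin,ss = Cmax,ss·f ≈ 4.223 × 0.0729 ≈ 0.308 mcg/mL.
Trough 0.3 mcg/mL vs MEC 1 mcg/mL: subtherapeutic.

0.3 mcg/mL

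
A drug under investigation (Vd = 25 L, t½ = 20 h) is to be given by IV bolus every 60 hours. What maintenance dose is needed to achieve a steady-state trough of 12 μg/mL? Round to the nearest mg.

2100 mg

τ/t½ = 60/20 ≈ 3, so f = (1/2)^(60/20) ≈ 0.125000.
Cmin,ss = (D/Vd)·f/(1−f), so D = Cmin,ss·Vd·(1−f)/f.
D = 12 × 25 × (1−f)/f ≈ 12 × 25 × 7.00000 ≈ 2100.00 mg.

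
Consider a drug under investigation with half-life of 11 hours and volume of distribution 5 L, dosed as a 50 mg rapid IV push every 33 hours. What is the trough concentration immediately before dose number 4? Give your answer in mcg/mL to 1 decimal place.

1.4 mcg/mL

f = (1/2)^(τ/t½) = (1/2)^(33/11) ≈ 0.1250.
C₀ = D/Vd = 50/5 ≈ 10.000 mcg/mL.
Before the 4th dose, 3 doses have been given. Superposition: Cmin = C₀·(f + f² + … + f^3).
≈ 10.000 × (0.1250 + 0.0156 + 0.0020) ≈ 10.000 × 0.1426 ≈ 1.426 mcg/mL.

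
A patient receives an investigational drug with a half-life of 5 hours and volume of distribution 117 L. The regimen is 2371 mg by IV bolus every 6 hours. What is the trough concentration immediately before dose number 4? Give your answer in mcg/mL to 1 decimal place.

14.3 mcg/mL

f = (1/2)^(τ/t½) = (1/2)^(6/5) ≈ 0.4353.
C₀ = D/Vd = 2371/117 ≈ 20.265 mcg/mL.
Before the 4th dose, 3 doses have been given. Superposition: Cmin = C₀·(f + f² + … + f^3).
≈ 20.265 × (0.4353 + 0.1895 + 0.0825) ≈ 20.265 × 0.7073 ≈ 14.333 mcg/mL.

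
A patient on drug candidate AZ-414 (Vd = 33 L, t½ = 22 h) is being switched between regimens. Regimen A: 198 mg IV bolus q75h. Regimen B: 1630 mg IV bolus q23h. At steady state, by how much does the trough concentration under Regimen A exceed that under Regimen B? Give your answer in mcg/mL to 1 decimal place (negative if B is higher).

-45.8 mcg/mL

Regimen A: f = (1/2)^(75/22) ≈ 0.0941; Cmin,ss = (198/33)·f/(1−f) ≈ 0.623 mcg/mL.
Regimen B: f = (1/2)^(23/22) ≈ 0.4845; Cmin,ss = (1630/33)·f/(1−f) ≈ 46.424 mcg/mL.
Difference ≈ 0.623 − 46.424 ≈ -45.801 mcg/mL.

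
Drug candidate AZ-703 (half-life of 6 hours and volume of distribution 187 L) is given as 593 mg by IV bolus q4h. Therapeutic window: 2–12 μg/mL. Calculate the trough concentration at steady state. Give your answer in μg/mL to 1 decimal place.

5.4 μg/mL

Over one 4-h interval, 4/6 ≈ 0.66667 half-lives elapse, leaving f ≈ 0.6300 of each dose.
At steady state, accumulation factor R = 1/(1 − e^(−kτ)) ≈ 2.7027.
Single-dose peak C₀ = D/Vd = 593/187 ≈ 3.171 μg/mL.
Cmax,ss = C₀/(1 − f) ≈ 3.171/0.3700 ≈ 8.570 μg/mL.
One interval later, Cmin,ss = Cmax,ss·e^(−kτ) ≈ 8.570 × 0.6300 ≈ 5.399 μg/mL.
Trough 5.4 μg/mL vs MEC 2 μg/mL: adequate.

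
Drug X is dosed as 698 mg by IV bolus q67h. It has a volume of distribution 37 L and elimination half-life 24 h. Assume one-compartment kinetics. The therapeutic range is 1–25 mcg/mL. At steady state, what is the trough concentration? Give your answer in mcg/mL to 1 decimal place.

k = ln2/t½ = ln2/24 ≈ 0.028881 h⁻¹; fraction remaining f = e^(−kτ) = e^(−0.028881×67) ≈ 0.1444.
Each bolus raises the concentration by D/Vd = 698/37 ≈ 18.865 mcg/mL.
Steady-state trough Cmin,ss = C₀·f/(1−f) ≈ 18.865 × 0.1444/0.8556 ≈ 3.184 mcg/mL.
Trough 3.2 mcg/mL vs MEC 1 mcg/mL: adequate.

3.2 mcg/mL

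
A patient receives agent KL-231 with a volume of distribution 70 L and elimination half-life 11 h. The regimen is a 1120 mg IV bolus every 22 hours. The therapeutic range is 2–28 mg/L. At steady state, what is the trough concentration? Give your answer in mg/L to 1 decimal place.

5.3 mg/L

The dosing interval is 2 half-lives, so f = 2^(−2) = 0.25.
Accumulation ratio R = 1/(1 − f) = 1/0.75 = 4/3.
Single-dose peak C₀ = D/Vd = 1120/70 = 16 mg/L.
Steady-state peak Cmax,ss = C₀·R = 16 × 4/3 ≈ 21.333 mg/L.
Steady-state trough Cmin,ss = Cmax,ss·f ≈ 21.333 × 0.25 ≈ 5.333 mg/L.
Trough 5.3 mg/L vs MEC 2 mg/L: adequate.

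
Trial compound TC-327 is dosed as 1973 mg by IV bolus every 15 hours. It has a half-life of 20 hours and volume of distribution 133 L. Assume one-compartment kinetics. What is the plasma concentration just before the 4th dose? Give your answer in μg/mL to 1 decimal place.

17.2 μg/mL

f = (1/2)^(τ/t½) = (1/2)^(15/20) ≈ 0.5946.
C₀ = D/Vd = 1973/133 ≈ 14.835 μg/mL.
Before the 4th dose, 3 doses have been given. Superposition: Cmin = C₀·(f + f² + … + f^3).
≈ 14.835 × (0.5946 + 0.3535 + 0.2102) ≈ 14.835 × 1.1583 ≈ 17.183 μg/mL.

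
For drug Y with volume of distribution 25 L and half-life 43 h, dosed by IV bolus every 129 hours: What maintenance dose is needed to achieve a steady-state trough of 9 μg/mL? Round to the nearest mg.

τ/t½ = 129/43 ≈ 3, so f = (1/2)^(129/43) ≈ 0.125000.
Cmin,ss = (D/Vd)·f/(1−f), so D = Cmin,ss·Vd·(1−f)/f.
D = 9 × 25 × (1−f)/f ≈ 9 × 25 × 7.00000 ≈ 1575.00 mg.

1575 mg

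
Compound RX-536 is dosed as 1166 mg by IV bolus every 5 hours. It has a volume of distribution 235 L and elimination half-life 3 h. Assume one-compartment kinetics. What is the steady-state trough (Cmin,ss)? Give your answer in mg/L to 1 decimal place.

2.3 mg/L

τ/t½ = 5/3 ≈ 1.6667, so fraction remaining f = (1/2)^(5/3) ≈ 0.3150.
Accumulation ratio R = 1/(1 − f) ≈ 1/0.6850 ≈ 1.4599.
Single-dose peak C₀ = D/Vd = 1166/235 ≈ 4.962 mg/L.
Steady-state peak Cmax,ss = C₀·R ≈ 4.962 × 1.4599 ≈ 7.244 mg/L.
One interval later, Cmin,ss = Cmax,ss·e^(−kτ) ≈ 7.244 × 0.3150 ≈ 2.282 mg/L.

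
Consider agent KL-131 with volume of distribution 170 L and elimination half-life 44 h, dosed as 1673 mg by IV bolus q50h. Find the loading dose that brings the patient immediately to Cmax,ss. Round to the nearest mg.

3069 mg

f = (1/2)^(50/44) ≈ 0.454905; accumulation ratio R = 1/(1−f) ≈ 1.83454.
Loading dose to hit Cmax,ss on first dose: D_load = D_maint·R ≈ 1673 × 1.83454 ≈ 3069.19 mg.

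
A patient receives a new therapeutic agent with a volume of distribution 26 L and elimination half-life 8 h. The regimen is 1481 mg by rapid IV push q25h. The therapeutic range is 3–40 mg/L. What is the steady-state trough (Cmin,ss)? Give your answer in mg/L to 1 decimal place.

k = ln2/t½ = ln2/8 ≈ 0.086643 h⁻¹; fraction remaining f = e^(−kτ) = e^(−0.086643×25) ≈ 0.1146.
At steady state, accumulation factor R = 1/(1 − e^(−kτ)) ≈ 1.1294.
Each bolus raises the concentration by D/Vd = 1481/26 ≈ 56.962 mg/L.
Steady-state peak Cmax,ss = C₀·R ≈ 56.962 × 1.1294 ≈ 64.333 mg/L.
Steady-state trough Cmin,ss = Cmax,ss·f ≈ 64.333 × 0.1146 ≈ 7.373 mg/L.
Trough 7.4 mg/L vs MEC 3 mg/L: adequate.

7.4 mg/L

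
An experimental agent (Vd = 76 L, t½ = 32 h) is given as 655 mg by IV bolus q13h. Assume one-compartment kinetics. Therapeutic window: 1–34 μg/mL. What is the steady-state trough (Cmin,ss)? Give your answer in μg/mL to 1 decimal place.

k = ln2/t½ = ln2/32 ≈ 0.021661 h⁻¹; fraction remaining f = e^(−kτ) = e^(−0.021661×13) ≈ 0.7546.
Single-dose peak C₀ = D/Vd = 655/76 ≈ 8.618 μg/mL.
Steady-state trough Cmin,ss = C₀·f/(1−f) ≈ 8.618 × 0.7546/0.2454 ≈ 26.500 μg/mL.
Trough 26.5 μg/mL vs MEC 1 μg/mL: adequate.

26.5 μg/mL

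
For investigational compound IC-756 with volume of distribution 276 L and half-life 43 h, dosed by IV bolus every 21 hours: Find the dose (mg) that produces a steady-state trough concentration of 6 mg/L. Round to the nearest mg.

667 mg

τ/t½ = 21/43 ≈ 0.48837, so f = (1/2)^(21/43) ≈ 0.712829.
Cmin,ss = (D/Vd)·f/(1−f), so D = Cmin,ss·Vd·(1−f)/f.
D = 6 × 276 × (1−f)/f ≈ 6 × 276 × 0.40286 ≈ 667.14 mg.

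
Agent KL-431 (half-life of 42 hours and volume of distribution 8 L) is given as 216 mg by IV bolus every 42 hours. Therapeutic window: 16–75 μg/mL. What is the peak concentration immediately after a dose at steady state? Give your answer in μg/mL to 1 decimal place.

54.0 μg/mL

The dosing interval is 1 half-life, so f = 2^(−1) = 0.5.
At steady state, R = 1/(1 − 0.5) = 2/1.
Single-dose peak C₀ = D/Vd = 216/8 = 27 μg/mL.
Steady-state peak Cmax,ss = C₀·R = 27 × 2/1 ≈ 54.000 μg/mL.
Peak 54.0 μg/mL vs MTC 75 μg/mL: below toxic threshold.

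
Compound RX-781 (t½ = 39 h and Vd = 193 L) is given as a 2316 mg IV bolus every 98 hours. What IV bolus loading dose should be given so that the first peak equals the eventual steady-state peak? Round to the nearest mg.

f = (1/2)^(98/39) ≈ 0.175213; accumulation ratio R = 1/(1−f) ≈ 1.21243.
Loading dose to hit Cmax,ss on first dose: D_load = D_maint·R ≈ 2316 × 1.21243 ≈ 2807.99 mg.

2808 mg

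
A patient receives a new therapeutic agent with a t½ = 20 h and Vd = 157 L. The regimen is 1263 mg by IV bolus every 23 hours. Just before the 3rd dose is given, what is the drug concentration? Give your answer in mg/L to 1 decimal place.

f = (1/2)^(τ/t½) = (1/2)^(23/20) ≈ 0.4506.
C₀ = D/Vd = 1263/157 ≈ 8.045 mg/L.
Before the 3rd dose, 2 doses have been given. Superposition: Cmin = C₀·(f + f²).
≈ 8.045 × (0.4506 + 0.2030) ≈ 8.045 × 0.6536 ≈ 5.258 mg/L.

5.3 mg/L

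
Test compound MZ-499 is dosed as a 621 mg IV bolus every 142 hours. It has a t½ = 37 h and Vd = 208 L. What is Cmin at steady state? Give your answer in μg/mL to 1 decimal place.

0.2 μg/mL

Over one 142-h interval, 142/37 ≈ 3.8378 half-lives elapse, leaving f ≈ 0.0699 of each dose.
Single-dose peak C₀ = D/Vd = 621/208 ≈ 2.986 μg/mL.
Steady-state trough Cmin,ss = C₀·f/(1−f) ≈ 2.986 × 0.0699/0.9301 ≈ 0.224 μg/mL.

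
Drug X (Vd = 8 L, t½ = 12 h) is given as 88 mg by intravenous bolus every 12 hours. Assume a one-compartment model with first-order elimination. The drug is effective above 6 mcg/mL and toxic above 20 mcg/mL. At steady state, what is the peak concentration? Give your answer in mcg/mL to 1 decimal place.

22.0 mcg/mL

The dosing interval is 1 half-life, so f = 2^(−1) = 0.5.
At steady state, R = 1/(1 − 0.5) = 2/1.
Single-dose peak C₀ = D/Vd = 88/8 = 11 mcg/mL.
Steady-state peak Cmax,ss = C₀·R = 11 × 2/1 ≈ 22.000 mcg/mL.
Peak 22.0 mcg/mL vs MTC 20 mcg/mL: exceeds toxic threshold.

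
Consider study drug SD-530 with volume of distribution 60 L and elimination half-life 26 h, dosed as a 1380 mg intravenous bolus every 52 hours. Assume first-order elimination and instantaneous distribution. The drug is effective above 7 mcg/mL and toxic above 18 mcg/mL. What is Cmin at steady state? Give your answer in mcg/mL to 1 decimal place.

The dosing interval is 2 half-lives, so f = 2^(−2) = 0.25.
Accumulation ratio R = 1/(1 − f) = 1/0.75 = 4/3.
Single-dose peak C₀ = D/Vd = 1380/60 = 23 mcg/mL.
Steady-state peak Cmax,ss = C₀·R = 23 × 4/3 ≈ 30.667 mcg/mL.
Steady-state trough Cmin,ss = Cmax,ss·f ≈ 30.667 × 0.25 ≈ 7.667 mcg/mL.
Trough 7.7 mcg/mL vs MEC 7 mcg/mL: adequate.

7.7 mcg/mL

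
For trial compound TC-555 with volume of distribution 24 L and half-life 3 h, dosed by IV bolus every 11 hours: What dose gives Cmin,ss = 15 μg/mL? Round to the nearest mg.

4212 mg

τ/t½ = 11/3 ≈ 3.6667, so f = (1/2)^(11/3) ≈ 0.078745.
Cmin,ss = (D/Vd)·f/(1−f), so D = Cmin,ss·Vd·(1−f)/f.
D = 15 × 24 × (1−f)/f ≈ 15 × 24 × 11.69922 ≈ 4211.72 mg.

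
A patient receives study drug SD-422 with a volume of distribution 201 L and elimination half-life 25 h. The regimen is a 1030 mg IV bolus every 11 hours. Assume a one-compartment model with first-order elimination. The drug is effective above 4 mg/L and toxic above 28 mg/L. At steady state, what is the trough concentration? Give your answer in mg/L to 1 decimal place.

14.4 mg/L

Over one 11-h interval, 11/25 ≈ 0.44 half-lives elapse, leaving f ≈ 0.7371 of each dose.
Each bolus raises the concentration by D/Vd = 1030/201 ≈ 5.124 mg/L.
Steady-state trough Cmin,ss = C₀·f/(1−f) ≈ 5.124 × 0.7371/0.2629 ≈ 14.366 mg/L.
Trough 14.4 mg/L vs MEC 4 mg/L: adequate.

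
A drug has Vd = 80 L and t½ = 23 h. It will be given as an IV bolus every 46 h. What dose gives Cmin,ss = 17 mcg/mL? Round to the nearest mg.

τ/t½ = 46/23 ≈ 2, so f = (1/2)^(46/23) ≈ 0.250000.
Cmin,ss = (D/Vd)·f/(1−f), so D = Cmin,ss·Vd·(1−f)/f.
D = 17 × 80 × (1−f)/f ≈ 17 × 80 × 3.00000 ≈ 4080.00 mg.

4080 mg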